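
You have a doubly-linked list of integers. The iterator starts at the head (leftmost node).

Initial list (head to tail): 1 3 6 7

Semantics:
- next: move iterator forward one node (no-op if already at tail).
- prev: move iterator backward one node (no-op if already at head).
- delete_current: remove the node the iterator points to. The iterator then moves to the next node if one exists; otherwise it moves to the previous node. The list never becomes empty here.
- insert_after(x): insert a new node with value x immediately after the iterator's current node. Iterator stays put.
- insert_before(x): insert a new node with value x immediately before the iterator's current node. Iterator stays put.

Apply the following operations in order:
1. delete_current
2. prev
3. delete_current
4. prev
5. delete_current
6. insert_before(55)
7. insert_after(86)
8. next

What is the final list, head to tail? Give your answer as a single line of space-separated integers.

Answer: 55 7 86

Derivation:
After 1 (delete_current): list=[3, 6, 7] cursor@3
After 2 (prev): list=[3, 6, 7] cursor@3
After 3 (delete_current): list=[6, 7] cursor@6
After 4 (prev): list=[6, 7] cursor@6
After 5 (delete_current): list=[7] cursor@7
After 6 (insert_before(55)): list=[55, 7] cursor@7
After 7 (insert_after(86)): list=[55, 7, 86] cursor@7
After 8 (next): list=[55, 7, 86] cursor@86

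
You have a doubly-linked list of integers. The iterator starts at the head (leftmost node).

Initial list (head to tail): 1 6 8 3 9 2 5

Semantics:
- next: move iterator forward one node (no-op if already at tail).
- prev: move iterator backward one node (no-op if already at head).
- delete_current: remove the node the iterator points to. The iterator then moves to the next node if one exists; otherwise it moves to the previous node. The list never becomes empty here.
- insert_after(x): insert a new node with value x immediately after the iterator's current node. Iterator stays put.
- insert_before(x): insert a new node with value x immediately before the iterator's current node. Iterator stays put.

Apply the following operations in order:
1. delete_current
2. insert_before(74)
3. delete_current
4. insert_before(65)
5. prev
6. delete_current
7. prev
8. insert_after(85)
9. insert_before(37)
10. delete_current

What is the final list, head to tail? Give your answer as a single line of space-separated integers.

After 1 (delete_current): list=[6, 8, 3, 9, 2, 5] cursor@6
After 2 (insert_before(74)): list=[74, 6, 8, 3, 9, 2, 5] cursor@6
After 3 (delete_current): list=[74, 8, 3, 9, 2, 5] cursor@8
After 4 (insert_before(65)): list=[74, 65, 8, 3, 9, 2, 5] cursor@8
After 5 (prev): list=[74, 65, 8, 3, 9, 2, 5] cursor@65
After 6 (delete_current): list=[74, 8, 3, 9, 2, 5] cursor@8
After 7 (prev): list=[74, 8, 3, 9, 2, 5] cursor@74
After 8 (insert_after(85)): list=[74, 85, 8, 3, 9, 2, 5] cursor@74
After 9 (insert_before(37)): list=[37, 74, 85, 8, 3, 9, 2, 5] cursor@74
After 10 (delete_current): list=[37, 85, 8, 3, 9, 2, 5] cursor@85

Answer: 37 85 8 3 9 2 5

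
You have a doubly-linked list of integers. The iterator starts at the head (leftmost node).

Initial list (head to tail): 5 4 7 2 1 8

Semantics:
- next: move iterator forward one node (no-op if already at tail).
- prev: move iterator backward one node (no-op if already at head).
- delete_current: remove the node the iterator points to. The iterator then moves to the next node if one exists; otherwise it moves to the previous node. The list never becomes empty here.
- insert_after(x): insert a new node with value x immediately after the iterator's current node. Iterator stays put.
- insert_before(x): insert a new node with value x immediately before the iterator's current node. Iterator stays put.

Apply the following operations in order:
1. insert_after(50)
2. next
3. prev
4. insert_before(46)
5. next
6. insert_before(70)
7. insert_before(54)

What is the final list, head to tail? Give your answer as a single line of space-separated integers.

After 1 (insert_after(50)): list=[5, 50, 4, 7, 2, 1, 8] cursor@5
After 2 (next): list=[5, 50, 4, 7, 2, 1, 8] cursor@50
After 3 (prev): list=[5, 50, 4, 7, 2, 1, 8] cursor@5
After 4 (insert_before(46)): list=[46, 5, 50, 4, 7, 2, 1, 8] cursor@5
After 5 (next): list=[46, 5, 50, 4, 7, 2, 1, 8] cursor@50
After 6 (insert_before(70)): list=[46, 5, 70, 50, 4, 7, 2, 1, 8] cursor@50
After 7 (insert_before(54)): list=[46, 5, 70, 54, 50, 4, 7, 2, 1, 8] cursor@50

Answer: 46 5 70 54 50 4 7 2 1 8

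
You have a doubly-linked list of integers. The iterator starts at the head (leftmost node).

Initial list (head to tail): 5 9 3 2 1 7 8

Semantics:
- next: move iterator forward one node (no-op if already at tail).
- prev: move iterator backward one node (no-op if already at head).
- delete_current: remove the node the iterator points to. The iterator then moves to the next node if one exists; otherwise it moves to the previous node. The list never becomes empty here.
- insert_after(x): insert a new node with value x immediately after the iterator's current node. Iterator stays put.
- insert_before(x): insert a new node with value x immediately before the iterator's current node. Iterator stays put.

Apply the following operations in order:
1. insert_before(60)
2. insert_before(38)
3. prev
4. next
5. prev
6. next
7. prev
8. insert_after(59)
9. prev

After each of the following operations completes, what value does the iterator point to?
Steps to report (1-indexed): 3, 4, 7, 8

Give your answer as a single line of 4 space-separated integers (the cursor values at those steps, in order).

Answer: 38 5 38 38

Derivation:
After 1 (insert_before(60)): list=[60, 5, 9, 3, 2, 1, 7, 8] cursor@5
After 2 (insert_before(38)): list=[60, 38, 5, 9, 3, 2, 1, 7, 8] cursor@5
After 3 (prev): list=[60, 38, 5, 9, 3, 2, 1, 7, 8] cursor@38
After 4 (next): list=[60, 38, 5, 9, 3, 2, 1, 7, 8] cursor@5
After 5 (prev): list=[60, 38, 5, 9, 3, 2, 1, 7, 8] cursor@38
After 6 (next): list=[60, 38, 5, 9, 3, 2, 1, 7, 8] cursor@5
After 7 (prev): list=[60, 38, 5, 9, 3, 2, 1, 7, 8] cursor@38
After 8 (insert_after(59)): list=[60, 38, 59, 5, 9, 3, 2, 1, 7, 8] cursor@38
After 9 (prev): list=[60, 38, 59, 5, 9, 3, 2, 1, 7, 8] cursor@60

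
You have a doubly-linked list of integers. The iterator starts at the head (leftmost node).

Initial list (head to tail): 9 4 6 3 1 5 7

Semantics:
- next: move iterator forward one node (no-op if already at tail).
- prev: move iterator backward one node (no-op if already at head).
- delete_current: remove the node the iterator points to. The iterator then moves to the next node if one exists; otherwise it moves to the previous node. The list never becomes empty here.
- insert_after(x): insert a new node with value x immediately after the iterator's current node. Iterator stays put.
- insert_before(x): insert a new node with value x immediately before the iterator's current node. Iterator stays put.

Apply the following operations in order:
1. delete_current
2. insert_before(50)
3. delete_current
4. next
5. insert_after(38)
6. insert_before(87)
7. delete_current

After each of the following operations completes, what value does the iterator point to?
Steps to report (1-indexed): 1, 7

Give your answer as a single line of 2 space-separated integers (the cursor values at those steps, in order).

Answer: 4 38

Derivation:
After 1 (delete_current): list=[4, 6, 3, 1, 5, 7] cursor@4
After 2 (insert_before(50)): list=[50, 4, 6, 3, 1, 5, 7] cursor@4
After 3 (delete_current): list=[50, 6, 3, 1, 5, 7] cursor@6
After 4 (next): list=[50, 6, 3, 1, 5, 7] cursor@3
After 5 (insert_after(38)): list=[50, 6, 3, 38, 1, 5, 7] cursor@3
After 6 (insert_before(87)): list=[50, 6, 87, 3, 38, 1, 5, 7] cursor@3
After 7 (delete_current): list=[50, 6, 87, 38, 1, 5, 7] cursor@38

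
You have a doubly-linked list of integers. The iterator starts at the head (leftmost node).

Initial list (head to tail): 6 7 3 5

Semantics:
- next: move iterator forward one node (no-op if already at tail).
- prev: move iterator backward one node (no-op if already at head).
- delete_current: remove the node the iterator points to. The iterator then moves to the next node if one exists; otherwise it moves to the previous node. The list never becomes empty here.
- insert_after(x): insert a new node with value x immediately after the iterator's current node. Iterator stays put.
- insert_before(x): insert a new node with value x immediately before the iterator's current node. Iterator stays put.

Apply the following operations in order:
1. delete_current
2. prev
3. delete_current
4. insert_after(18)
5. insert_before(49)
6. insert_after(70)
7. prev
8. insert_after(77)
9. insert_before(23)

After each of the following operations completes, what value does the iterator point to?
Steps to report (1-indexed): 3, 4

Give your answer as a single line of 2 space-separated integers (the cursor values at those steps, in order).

After 1 (delete_current): list=[7, 3, 5] cursor@7
After 2 (prev): list=[7, 3, 5] cursor@7
After 3 (delete_current): list=[3, 5] cursor@3
After 4 (insert_after(18)): list=[3, 18, 5] cursor@3
After 5 (insert_before(49)): list=[49, 3, 18, 5] cursor@3
After 6 (insert_after(70)): list=[49, 3, 70, 18, 5] cursor@3
After 7 (prev): list=[49, 3, 70, 18, 5] cursor@49
After 8 (insert_after(77)): list=[49, 77, 3, 70, 18, 5] cursor@49
After 9 (insert_before(23)): list=[23, 49, 77, 3, 70, 18, 5] cursor@49

Answer: 3 3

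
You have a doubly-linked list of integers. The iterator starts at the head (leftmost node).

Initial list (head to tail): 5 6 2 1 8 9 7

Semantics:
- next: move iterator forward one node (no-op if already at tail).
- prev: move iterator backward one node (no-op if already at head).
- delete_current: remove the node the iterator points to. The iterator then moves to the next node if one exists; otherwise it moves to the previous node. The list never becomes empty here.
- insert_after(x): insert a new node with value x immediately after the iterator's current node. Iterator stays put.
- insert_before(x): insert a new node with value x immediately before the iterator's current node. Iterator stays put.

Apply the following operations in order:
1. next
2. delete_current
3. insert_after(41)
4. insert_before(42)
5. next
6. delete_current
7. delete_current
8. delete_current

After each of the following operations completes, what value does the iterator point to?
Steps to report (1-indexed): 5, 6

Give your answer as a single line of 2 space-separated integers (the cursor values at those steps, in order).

Answer: 41 1

Derivation:
After 1 (next): list=[5, 6, 2, 1, 8, 9, 7] cursor@6
After 2 (delete_current): list=[5, 2, 1, 8, 9, 7] cursor@2
After 3 (insert_after(41)): list=[5, 2, 41, 1, 8, 9, 7] cursor@2
After 4 (insert_before(42)): list=[5, 42, 2, 41, 1, 8, 9, 7] cursor@2
After 5 (next): list=[5, 42, 2, 41, 1, 8, 9, 7] cursor@41
After 6 (delete_current): list=[5, 42, 2, 1, 8, 9, 7] cursor@1
After 7 (delete_current): list=[5, 42, 2, 8, 9, 7] cursor@8
After 8 (delete_current): list=[5, 42, 2, 9, 7] cursor@9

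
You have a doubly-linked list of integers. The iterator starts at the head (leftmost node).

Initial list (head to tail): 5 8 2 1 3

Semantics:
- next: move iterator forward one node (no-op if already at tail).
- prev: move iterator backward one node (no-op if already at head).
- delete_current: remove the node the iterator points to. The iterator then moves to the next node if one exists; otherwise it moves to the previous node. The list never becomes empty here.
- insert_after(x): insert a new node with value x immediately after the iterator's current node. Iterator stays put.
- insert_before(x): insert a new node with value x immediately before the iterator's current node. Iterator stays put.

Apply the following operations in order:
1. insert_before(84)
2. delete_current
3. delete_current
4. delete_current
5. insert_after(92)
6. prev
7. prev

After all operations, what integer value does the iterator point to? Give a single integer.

Answer: 84

Derivation:
After 1 (insert_before(84)): list=[84, 5, 8, 2, 1, 3] cursor@5
After 2 (delete_current): list=[84, 8, 2, 1, 3] cursor@8
After 3 (delete_current): list=[84, 2, 1, 3] cursor@2
After 4 (delete_current): list=[84, 1, 3] cursor@1
After 5 (insert_after(92)): list=[84, 1, 92, 3] cursor@1
After 6 (prev): list=[84, 1, 92, 3] cursor@84
After 7 (prev): list=[84, 1, 92, 3] cursor@84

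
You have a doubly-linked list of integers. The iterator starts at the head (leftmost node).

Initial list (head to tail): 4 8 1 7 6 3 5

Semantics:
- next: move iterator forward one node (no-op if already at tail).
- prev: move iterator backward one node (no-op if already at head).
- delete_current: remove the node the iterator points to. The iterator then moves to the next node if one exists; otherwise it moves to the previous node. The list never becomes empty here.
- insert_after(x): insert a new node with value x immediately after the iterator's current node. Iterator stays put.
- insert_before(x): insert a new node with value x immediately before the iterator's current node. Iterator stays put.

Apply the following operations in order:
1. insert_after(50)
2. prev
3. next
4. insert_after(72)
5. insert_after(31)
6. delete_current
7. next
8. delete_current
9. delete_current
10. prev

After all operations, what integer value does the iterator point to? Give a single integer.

After 1 (insert_after(50)): list=[4, 50, 8, 1, 7, 6, 3, 5] cursor@4
After 2 (prev): list=[4, 50, 8, 1, 7, 6, 3, 5] cursor@4
After 3 (next): list=[4, 50, 8, 1, 7, 6, 3, 5] cursor@50
After 4 (insert_after(72)): list=[4, 50, 72, 8, 1, 7, 6, 3, 5] cursor@50
After 5 (insert_after(31)): list=[4, 50, 31, 72, 8, 1, 7, 6, 3, 5] cursor@50
After 6 (delete_current): list=[4, 31, 72, 8, 1, 7, 6, 3, 5] cursor@31
After 7 (next): list=[4, 31, 72, 8, 1, 7, 6, 3, 5] cursor@72
After 8 (delete_current): list=[4, 31, 8, 1, 7, 6, 3, 5] cursor@8
After 9 (delete_current): list=[4, 31, 1, 7, 6, 3, 5] cursor@1
After 10 (prev): list=[4, 31, 1, 7, 6, 3, 5] cursor@31

Answer: 31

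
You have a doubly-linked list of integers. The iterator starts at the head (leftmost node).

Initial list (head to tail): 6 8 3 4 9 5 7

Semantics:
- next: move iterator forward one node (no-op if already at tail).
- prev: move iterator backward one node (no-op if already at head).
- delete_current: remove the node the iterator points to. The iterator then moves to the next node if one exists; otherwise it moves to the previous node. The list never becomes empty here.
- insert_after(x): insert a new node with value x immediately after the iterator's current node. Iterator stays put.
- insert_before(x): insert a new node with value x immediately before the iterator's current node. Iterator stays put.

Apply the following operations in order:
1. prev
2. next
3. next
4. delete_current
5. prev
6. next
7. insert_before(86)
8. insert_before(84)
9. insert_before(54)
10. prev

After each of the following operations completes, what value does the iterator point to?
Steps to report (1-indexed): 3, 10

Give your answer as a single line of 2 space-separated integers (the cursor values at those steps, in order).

After 1 (prev): list=[6, 8, 3, 4, 9, 5, 7] cursor@6
After 2 (next): list=[6, 8, 3, 4, 9, 5, 7] cursor@8
After 3 (next): list=[6, 8, 3, 4, 9, 5, 7] cursor@3
After 4 (delete_current): list=[6, 8, 4, 9, 5, 7] cursor@4
After 5 (prev): list=[6, 8, 4, 9, 5, 7] cursor@8
After 6 (next): list=[6, 8, 4, 9, 5, 7] cursor@4
After 7 (insert_before(86)): list=[6, 8, 86, 4, 9, 5, 7] cursor@4
After 8 (insert_before(84)): list=[6, 8, 86, 84, 4, 9, 5, 7] cursor@4
After 9 (insert_before(54)): list=[6, 8, 86, 84, 54, 4, 9, 5, 7] cursor@4
After 10 (prev): list=[6, 8, 86, 84, 54, 4, 9, 5, 7] cursor@54

Answer: 3 54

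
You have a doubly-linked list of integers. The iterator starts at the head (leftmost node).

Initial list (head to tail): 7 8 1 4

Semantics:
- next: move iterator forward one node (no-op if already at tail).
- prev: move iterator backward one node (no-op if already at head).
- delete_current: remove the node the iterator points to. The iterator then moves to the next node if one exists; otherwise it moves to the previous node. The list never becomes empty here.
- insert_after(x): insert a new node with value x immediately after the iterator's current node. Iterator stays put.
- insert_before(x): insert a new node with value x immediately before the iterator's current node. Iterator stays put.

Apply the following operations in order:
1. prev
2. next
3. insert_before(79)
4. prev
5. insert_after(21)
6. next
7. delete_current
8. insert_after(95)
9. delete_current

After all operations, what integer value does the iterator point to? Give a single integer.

Answer: 95

Derivation:
After 1 (prev): list=[7, 8, 1, 4] cursor@7
After 2 (next): list=[7, 8, 1, 4] cursor@8
After 3 (insert_before(79)): list=[7, 79, 8, 1, 4] cursor@8
After 4 (prev): list=[7, 79, 8, 1, 4] cursor@79
After 5 (insert_after(21)): list=[7, 79, 21, 8, 1, 4] cursor@79
After 6 (next): list=[7, 79, 21, 8, 1, 4] cursor@21
After 7 (delete_current): list=[7, 79, 8, 1, 4] cursor@8
After 8 (insert_after(95)): list=[7, 79, 8, 95, 1, 4] cursor@8
After 9 (delete_current): list=[7, 79, 95, 1, 4] cursor@95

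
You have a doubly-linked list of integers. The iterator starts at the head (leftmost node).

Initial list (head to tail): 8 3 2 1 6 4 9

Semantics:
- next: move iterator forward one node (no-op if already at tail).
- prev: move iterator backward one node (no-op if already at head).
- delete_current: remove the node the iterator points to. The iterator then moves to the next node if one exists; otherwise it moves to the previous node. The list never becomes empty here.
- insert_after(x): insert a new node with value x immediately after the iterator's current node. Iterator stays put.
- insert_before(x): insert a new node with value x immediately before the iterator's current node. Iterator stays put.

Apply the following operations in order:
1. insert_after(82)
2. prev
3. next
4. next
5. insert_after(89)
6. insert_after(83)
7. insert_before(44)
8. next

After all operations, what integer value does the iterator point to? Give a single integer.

After 1 (insert_after(82)): list=[8, 82, 3, 2, 1, 6, 4, 9] cursor@8
After 2 (prev): list=[8, 82, 3, 2, 1, 6, 4, 9] cursor@8
After 3 (next): list=[8, 82, 3, 2, 1, 6, 4, 9] cursor@82
After 4 (next): list=[8, 82, 3, 2, 1, 6, 4, 9] cursor@3
After 5 (insert_after(89)): list=[8, 82, 3, 89, 2, 1, 6, 4, 9] cursor@3
After 6 (insert_after(83)): list=[8, 82, 3, 83, 89, 2, 1, 6, 4, 9] cursor@3
After 7 (insert_before(44)): list=[8, 82, 44, 3, 83, 89, 2, 1, 6, 4, 9] cursor@3
After 8 (next): list=[8, 82, 44, 3, 83, 89, 2, 1, 6, 4, 9] cursor@83

Answer: 83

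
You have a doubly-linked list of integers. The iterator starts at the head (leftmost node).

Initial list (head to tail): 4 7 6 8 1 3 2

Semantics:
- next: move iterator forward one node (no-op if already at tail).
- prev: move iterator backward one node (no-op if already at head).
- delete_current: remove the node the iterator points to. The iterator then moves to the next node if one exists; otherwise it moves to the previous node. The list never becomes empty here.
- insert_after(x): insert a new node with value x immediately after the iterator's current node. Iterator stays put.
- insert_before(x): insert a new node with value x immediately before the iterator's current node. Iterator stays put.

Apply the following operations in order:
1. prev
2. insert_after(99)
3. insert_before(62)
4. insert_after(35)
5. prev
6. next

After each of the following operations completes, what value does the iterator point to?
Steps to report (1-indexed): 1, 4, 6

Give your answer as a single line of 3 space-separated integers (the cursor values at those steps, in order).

Answer: 4 4 4

Derivation:
After 1 (prev): list=[4, 7, 6, 8, 1, 3, 2] cursor@4
After 2 (insert_after(99)): list=[4, 99, 7, 6, 8, 1, 3, 2] cursor@4
After 3 (insert_before(62)): list=[62, 4, 99, 7, 6, 8, 1, 3, 2] cursor@4
After 4 (insert_after(35)): list=[62, 4, 35, 99, 7, 6, 8, 1, 3, 2] cursor@4
After 5 (prev): list=[62, 4, 35, 99, 7, 6, 8, 1, 3, 2] cursor@62
After 6 (next): list=[62, 4, 35, 99, 7, 6, 8, 1, 3, 2] cursor@4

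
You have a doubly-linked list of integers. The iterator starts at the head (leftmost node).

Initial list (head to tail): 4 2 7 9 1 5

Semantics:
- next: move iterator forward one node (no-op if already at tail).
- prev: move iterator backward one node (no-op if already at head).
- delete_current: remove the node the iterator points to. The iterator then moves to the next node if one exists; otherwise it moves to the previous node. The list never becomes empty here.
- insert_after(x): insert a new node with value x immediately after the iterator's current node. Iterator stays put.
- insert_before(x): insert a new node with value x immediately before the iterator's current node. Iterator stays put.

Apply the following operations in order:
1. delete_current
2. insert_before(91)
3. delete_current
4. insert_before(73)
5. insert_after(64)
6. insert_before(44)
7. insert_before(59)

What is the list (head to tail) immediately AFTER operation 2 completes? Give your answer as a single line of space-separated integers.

Answer: 91 2 7 9 1 5

Derivation:
After 1 (delete_current): list=[2, 7, 9, 1, 5] cursor@2
After 2 (insert_before(91)): list=[91, 2, 7, 9, 1, 5] cursor@2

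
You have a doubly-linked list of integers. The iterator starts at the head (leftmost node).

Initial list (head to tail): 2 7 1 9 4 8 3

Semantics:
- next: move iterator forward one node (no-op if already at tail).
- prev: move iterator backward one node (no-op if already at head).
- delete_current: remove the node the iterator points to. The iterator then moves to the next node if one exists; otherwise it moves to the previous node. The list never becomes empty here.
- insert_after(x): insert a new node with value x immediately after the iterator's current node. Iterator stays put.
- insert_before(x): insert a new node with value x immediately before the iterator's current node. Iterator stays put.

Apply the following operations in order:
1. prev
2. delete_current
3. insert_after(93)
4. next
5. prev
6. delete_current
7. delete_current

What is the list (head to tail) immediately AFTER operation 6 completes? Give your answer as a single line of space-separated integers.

After 1 (prev): list=[2, 7, 1, 9, 4, 8, 3] cursor@2
After 2 (delete_current): list=[7, 1, 9, 4, 8, 3] cursor@7
After 3 (insert_after(93)): list=[7, 93, 1, 9, 4, 8, 3] cursor@7
After 4 (next): list=[7, 93, 1, 9, 4, 8, 3] cursor@93
After 5 (prev): list=[7, 93, 1, 9, 4, 8, 3] cursor@7
After 6 (delete_current): list=[93, 1, 9, 4, 8, 3] cursor@93

Answer: 93 1 9 4 8 3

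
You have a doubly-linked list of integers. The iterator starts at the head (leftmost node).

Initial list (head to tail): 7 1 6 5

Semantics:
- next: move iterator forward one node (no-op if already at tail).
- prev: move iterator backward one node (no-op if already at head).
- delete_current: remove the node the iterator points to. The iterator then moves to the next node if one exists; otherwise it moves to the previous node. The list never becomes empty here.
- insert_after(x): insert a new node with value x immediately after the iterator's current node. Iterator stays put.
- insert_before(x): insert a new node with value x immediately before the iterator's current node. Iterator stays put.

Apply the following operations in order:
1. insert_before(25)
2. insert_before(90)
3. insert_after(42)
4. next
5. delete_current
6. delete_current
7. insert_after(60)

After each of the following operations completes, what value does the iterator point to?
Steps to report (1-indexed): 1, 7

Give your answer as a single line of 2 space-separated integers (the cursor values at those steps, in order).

Answer: 7 6

Derivation:
After 1 (insert_before(25)): list=[25, 7, 1, 6, 5] cursor@7
After 2 (insert_before(90)): list=[25, 90, 7, 1, 6, 5] cursor@7
After 3 (insert_after(42)): list=[25, 90, 7, 42, 1, 6, 5] cursor@7
After 4 (next): list=[25, 90, 7, 42, 1, 6, 5] cursor@42
After 5 (delete_current): list=[25, 90, 7, 1, 6, 5] cursor@1
After 6 (delete_current): list=[25, 90, 7, 6, 5] cursor@6
After 7 (insert_after(60)): list=[25, 90, 7, 6, 60, 5] cursor@6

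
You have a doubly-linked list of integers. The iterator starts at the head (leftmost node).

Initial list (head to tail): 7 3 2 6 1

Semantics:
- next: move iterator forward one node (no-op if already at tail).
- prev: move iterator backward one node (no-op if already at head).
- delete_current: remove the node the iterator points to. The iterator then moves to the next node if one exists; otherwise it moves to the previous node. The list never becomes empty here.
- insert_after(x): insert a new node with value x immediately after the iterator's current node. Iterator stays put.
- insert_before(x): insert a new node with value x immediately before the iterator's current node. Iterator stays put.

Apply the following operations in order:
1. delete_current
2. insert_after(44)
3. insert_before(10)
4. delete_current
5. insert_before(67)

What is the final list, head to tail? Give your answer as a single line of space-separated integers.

Answer: 10 67 44 2 6 1

Derivation:
After 1 (delete_current): list=[3, 2, 6, 1] cursor@3
After 2 (insert_after(44)): list=[3, 44, 2, 6, 1] cursor@3
After 3 (insert_before(10)): list=[10, 3, 44, 2, 6, 1] cursor@3
After 4 (delete_current): list=[10, 44, 2, 6, 1] cursor@44
After 5 (insert_before(67)): list=[10, 67, 44, 2, 6, 1] cursor@44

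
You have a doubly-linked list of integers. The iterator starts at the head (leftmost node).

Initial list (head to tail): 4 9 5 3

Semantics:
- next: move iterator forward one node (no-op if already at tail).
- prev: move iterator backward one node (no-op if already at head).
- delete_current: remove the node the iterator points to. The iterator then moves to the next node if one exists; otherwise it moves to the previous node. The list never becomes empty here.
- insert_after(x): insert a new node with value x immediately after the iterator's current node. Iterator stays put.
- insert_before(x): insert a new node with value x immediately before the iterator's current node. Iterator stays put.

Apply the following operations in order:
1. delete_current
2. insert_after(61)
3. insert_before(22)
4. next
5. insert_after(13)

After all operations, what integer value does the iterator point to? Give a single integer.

Answer: 61

Derivation:
After 1 (delete_current): list=[9, 5, 3] cursor@9
After 2 (insert_after(61)): list=[9, 61, 5, 3] cursor@9
After 3 (insert_before(22)): list=[22, 9, 61, 5, 3] cursor@9
After 4 (next): list=[22, 9, 61, 5, 3] cursor@61
After 5 (insert_after(13)): list=[22, 9, 61, 13, 5, 3] cursor@61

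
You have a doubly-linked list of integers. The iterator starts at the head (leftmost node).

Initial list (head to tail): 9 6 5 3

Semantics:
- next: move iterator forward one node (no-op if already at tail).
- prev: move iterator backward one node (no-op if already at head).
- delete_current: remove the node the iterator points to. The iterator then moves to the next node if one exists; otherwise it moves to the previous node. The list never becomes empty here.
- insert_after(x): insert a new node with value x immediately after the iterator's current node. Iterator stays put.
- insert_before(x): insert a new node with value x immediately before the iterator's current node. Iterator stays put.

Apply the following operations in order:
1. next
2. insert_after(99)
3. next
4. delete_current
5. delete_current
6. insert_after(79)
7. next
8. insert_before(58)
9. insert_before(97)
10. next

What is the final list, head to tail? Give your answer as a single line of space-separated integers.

After 1 (next): list=[9, 6, 5, 3] cursor@6
After 2 (insert_after(99)): list=[9, 6, 99, 5, 3] cursor@6
After 3 (next): list=[9, 6, 99, 5, 3] cursor@99
After 4 (delete_current): list=[9, 6, 5, 3] cursor@5
After 5 (delete_current): list=[9, 6, 3] cursor@3
After 6 (insert_after(79)): list=[9, 6, 3, 79] cursor@3
After 7 (next): list=[9, 6, 3, 79] cursor@79
After 8 (insert_before(58)): list=[9, 6, 3, 58, 79] cursor@79
After 9 (insert_before(97)): list=[9, 6, 3, 58, 97, 79] cursor@79
After 10 (next): list=[9, 6, 3, 58, 97, 79] cursor@79

Answer: 9 6 3 58 97 79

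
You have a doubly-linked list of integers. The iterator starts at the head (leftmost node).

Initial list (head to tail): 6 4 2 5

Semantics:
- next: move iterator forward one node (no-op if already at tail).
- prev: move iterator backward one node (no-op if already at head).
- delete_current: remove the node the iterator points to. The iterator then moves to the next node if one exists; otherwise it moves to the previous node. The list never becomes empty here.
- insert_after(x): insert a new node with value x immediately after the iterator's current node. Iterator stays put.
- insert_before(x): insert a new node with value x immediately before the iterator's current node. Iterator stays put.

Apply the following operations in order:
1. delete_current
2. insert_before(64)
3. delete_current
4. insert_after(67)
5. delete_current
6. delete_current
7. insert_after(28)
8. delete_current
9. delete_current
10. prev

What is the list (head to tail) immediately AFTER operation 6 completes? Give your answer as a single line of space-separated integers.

After 1 (delete_current): list=[4, 2, 5] cursor@4
After 2 (insert_before(64)): list=[64, 4, 2, 5] cursor@4
After 3 (delete_current): list=[64, 2, 5] cursor@2
After 4 (insert_after(67)): list=[64, 2, 67, 5] cursor@2
After 5 (delete_current): list=[64, 67, 5] cursor@67
After 6 (delete_current): list=[64, 5] cursor@5

Answer: 64 5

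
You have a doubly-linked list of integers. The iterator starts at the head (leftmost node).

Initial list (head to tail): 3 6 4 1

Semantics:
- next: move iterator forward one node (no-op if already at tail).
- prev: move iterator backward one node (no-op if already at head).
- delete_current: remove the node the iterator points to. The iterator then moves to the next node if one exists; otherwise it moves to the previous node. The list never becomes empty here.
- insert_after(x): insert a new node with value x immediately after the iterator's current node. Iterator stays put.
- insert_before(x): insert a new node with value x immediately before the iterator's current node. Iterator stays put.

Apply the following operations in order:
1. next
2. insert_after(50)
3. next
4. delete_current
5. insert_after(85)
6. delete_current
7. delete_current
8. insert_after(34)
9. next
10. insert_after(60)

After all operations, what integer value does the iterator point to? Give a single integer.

After 1 (next): list=[3, 6, 4, 1] cursor@6
After 2 (insert_after(50)): list=[3, 6, 50, 4, 1] cursor@6
After 3 (next): list=[3, 6, 50, 4, 1] cursor@50
After 4 (delete_current): list=[3, 6, 4, 1] cursor@4
After 5 (insert_after(85)): list=[3, 6, 4, 85, 1] cursor@4
After 6 (delete_current): list=[3, 6, 85, 1] cursor@85
After 7 (delete_current): list=[3, 6, 1] cursor@1
After 8 (insert_after(34)): list=[3, 6, 1, 34] cursor@1
After 9 (next): list=[3, 6, 1, 34] cursor@34
After 10 (insert_after(60)): list=[3, 6, 1, 34, 60] cursor@34

Answer: 34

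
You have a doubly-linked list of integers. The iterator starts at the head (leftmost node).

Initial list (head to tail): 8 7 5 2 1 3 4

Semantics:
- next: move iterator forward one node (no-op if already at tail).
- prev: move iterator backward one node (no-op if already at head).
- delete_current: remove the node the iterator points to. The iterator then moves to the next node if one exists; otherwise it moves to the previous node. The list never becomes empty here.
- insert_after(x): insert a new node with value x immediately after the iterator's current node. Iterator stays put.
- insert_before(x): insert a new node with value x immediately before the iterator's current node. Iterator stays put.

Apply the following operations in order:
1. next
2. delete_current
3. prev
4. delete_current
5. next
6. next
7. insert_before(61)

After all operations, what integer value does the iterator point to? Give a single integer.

After 1 (next): list=[8, 7, 5, 2, 1, 3, 4] cursor@7
After 2 (delete_current): list=[8, 5, 2, 1, 3, 4] cursor@5
After 3 (prev): list=[8, 5, 2, 1, 3, 4] cursor@8
After 4 (delete_current): list=[5, 2, 1, 3, 4] cursor@5
After 5 (next): list=[5, 2, 1, 3, 4] cursor@2
After 6 (next): list=[5, 2, 1, 3, 4] cursor@1
After 7 (insert_before(61)): list=[5, 2, 61, 1, 3, 4] cursor@1

Answer: 1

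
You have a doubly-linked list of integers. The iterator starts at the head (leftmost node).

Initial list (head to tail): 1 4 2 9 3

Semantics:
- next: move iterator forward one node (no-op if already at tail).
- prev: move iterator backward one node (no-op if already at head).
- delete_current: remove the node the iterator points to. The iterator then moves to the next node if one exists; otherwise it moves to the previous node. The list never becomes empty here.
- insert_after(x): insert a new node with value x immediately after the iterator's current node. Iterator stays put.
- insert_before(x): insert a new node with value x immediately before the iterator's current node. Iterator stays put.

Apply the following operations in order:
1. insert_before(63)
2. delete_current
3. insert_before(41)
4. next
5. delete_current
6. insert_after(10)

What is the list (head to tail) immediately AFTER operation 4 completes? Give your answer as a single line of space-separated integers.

After 1 (insert_before(63)): list=[63, 1, 4, 2, 9, 3] cursor@1
After 2 (delete_current): list=[63, 4, 2, 9, 3] cursor@4
After 3 (insert_before(41)): list=[63, 41, 4, 2, 9, 3] cursor@4
After 4 (next): list=[63, 41, 4, 2, 9, 3] cursor@2

Answer: 63 41 4 2 9 3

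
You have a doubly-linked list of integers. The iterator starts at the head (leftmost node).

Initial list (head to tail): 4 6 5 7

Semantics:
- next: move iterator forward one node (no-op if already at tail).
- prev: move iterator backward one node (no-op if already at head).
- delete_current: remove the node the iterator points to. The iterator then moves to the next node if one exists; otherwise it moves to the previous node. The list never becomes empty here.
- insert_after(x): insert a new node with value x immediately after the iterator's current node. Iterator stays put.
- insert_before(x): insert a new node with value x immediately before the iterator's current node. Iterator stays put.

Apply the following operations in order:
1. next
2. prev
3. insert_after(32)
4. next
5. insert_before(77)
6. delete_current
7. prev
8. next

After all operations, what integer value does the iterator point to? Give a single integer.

Answer: 6

Derivation:
After 1 (next): list=[4, 6, 5, 7] cursor@6
After 2 (prev): list=[4, 6, 5, 7] cursor@4
After 3 (insert_after(32)): list=[4, 32, 6, 5, 7] cursor@4
After 4 (next): list=[4, 32, 6, 5, 7] cursor@32
After 5 (insert_before(77)): list=[4, 77, 32, 6, 5, 7] cursor@32
After 6 (delete_current): list=[4, 77, 6, 5, 7] cursor@6
After 7 (prev): list=[4, 77, 6, 5, 7] cursor@77
After 8 (next): list=[4, 77, 6, 5, 7] cursor@6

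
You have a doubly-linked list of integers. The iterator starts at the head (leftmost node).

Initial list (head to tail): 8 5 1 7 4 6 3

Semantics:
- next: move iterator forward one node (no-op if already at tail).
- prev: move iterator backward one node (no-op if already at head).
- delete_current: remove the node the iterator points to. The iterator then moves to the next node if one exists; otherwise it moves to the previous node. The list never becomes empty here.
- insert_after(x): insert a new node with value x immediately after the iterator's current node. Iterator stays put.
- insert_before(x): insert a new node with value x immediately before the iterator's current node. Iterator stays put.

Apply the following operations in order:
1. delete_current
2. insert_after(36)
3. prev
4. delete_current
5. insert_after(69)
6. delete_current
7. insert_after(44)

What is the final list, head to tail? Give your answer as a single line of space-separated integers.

After 1 (delete_current): list=[5, 1, 7, 4, 6, 3] cursor@5
After 2 (insert_after(36)): list=[5, 36, 1, 7, 4, 6, 3] cursor@5
After 3 (prev): list=[5, 36, 1, 7, 4, 6, 3] cursor@5
After 4 (delete_current): list=[36, 1, 7, 4, 6, 3] cursor@36
After 5 (insert_after(69)): list=[36, 69, 1, 7, 4, 6, 3] cursor@36
After 6 (delete_current): list=[69, 1, 7, 4, 6, 3] cursor@69
After 7 (insert_after(44)): list=[69, 44, 1, 7, 4, 6, 3] cursor@69

Answer: 69 44 1 7 4 6 3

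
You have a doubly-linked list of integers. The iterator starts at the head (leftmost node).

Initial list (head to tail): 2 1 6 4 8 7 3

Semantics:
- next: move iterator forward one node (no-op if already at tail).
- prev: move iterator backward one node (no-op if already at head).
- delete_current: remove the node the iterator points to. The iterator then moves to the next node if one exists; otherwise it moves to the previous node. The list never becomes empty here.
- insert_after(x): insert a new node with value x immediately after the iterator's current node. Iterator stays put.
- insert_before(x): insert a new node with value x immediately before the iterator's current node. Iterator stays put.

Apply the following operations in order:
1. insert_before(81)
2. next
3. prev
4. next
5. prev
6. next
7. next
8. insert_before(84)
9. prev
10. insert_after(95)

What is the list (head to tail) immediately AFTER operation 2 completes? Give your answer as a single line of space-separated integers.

Answer: 81 2 1 6 4 8 7 3

Derivation:
After 1 (insert_before(81)): list=[81, 2, 1, 6, 4, 8, 7, 3] cursor@2
After 2 (next): list=[81, 2, 1, 6, 4, 8, 7, 3] cursor@1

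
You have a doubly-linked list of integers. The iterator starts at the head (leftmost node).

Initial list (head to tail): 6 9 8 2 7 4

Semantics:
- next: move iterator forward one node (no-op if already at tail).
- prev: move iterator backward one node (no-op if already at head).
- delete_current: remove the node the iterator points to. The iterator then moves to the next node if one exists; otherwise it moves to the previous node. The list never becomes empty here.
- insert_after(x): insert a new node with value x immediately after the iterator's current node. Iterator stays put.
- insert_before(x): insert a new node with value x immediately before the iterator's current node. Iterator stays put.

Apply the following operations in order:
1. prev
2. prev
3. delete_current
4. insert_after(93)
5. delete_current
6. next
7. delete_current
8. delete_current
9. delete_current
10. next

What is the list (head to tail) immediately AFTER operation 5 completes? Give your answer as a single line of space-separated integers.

After 1 (prev): list=[6, 9, 8, 2, 7, 4] cursor@6
After 2 (prev): list=[6, 9, 8, 2, 7, 4] cursor@6
After 3 (delete_current): list=[9, 8, 2, 7, 4] cursor@9
After 4 (insert_after(93)): list=[9, 93, 8, 2, 7, 4] cursor@9
After 5 (delete_current): list=[93, 8, 2, 7, 4] cursor@93

Answer: 93 8 2 7 4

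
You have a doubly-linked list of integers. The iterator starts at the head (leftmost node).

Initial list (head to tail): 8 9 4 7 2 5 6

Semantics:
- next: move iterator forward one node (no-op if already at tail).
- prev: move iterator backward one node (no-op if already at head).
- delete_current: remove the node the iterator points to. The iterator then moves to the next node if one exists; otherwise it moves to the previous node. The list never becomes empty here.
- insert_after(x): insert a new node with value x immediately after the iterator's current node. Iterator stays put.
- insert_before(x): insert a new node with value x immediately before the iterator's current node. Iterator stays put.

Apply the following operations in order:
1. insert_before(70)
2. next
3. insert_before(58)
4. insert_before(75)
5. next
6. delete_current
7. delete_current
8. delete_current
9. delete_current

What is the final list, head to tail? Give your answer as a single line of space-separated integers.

Answer: 70 8 58 75 9 6

Derivation:
After 1 (insert_before(70)): list=[70, 8, 9, 4, 7, 2, 5, 6] cursor@8
After 2 (next): list=[70, 8, 9, 4, 7, 2, 5, 6] cursor@9
After 3 (insert_before(58)): list=[70, 8, 58, 9, 4, 7, 2, 5, 6] cursor@9
After 4 (insert_before(75)): list=[70, 8, 58, 75, 9, 4, 7, 2, 5, 6] cursor@9
After 5 (next): list=[70, 8, 58, 75, 9, 4, 7, 2, 5, 6] cursor@4
After 6 (delete_current): list=[70, 8, 58, 75, 9, 7, 2, 5, 6] cursor@7
After 7 (delete_current): list=[70, 8, 58, 75, 9, 2, 5, 6] cursor@2
After 8 (delete_current): list=[70, 8, 58, 75, 9, 5, 6] cursor@5
After 9 (delete_current): list=[70, 8, 58, 75, 9, 6] cursor@6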